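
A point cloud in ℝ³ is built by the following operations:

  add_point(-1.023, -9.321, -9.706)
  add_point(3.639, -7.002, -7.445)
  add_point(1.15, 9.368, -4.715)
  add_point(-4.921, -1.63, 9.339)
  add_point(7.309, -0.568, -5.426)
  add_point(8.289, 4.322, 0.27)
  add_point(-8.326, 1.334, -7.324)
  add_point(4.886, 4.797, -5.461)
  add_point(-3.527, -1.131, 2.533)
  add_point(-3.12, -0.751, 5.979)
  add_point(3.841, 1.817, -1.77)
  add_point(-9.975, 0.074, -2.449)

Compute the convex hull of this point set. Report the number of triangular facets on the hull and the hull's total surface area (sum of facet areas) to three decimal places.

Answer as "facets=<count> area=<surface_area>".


facets=14 area=745.026

Hull vertices (9/12): indices [0, 1, 2, 3, 4, 5, 6, 7, 11].

Triangle areas on the boundary:
  f1: (p3, p0, p11) → 95.4168
  f2: (p2, p3, p11) → 94.6723
  f3: (p2, p3, p5) → 85.4804
  f4: (p1, p3, p5) → 120.1152
  f5: (p1, p3, p0) → 55.3590
  f6: (p6, p0, p11) → 34.4198
  f7: (p6, p2, p11) → 32.9924
  f8: (p6, p2, p0) → 82.6020
  f9: (p7, p2, p0) → 41.3833
  f10: (p7, p2, p5) → 19.1601
  f11: (p4, p1, p0) → 11.8338
  f12: (p4, p7, p0) → 35.3097
  f13: (p4, p1, p5) → 17.3969
  f14: (p4, p7, p5) → 18.8845
Σ area = 745.026

Check V−E+F: 9 − 21 + 14 = 2.


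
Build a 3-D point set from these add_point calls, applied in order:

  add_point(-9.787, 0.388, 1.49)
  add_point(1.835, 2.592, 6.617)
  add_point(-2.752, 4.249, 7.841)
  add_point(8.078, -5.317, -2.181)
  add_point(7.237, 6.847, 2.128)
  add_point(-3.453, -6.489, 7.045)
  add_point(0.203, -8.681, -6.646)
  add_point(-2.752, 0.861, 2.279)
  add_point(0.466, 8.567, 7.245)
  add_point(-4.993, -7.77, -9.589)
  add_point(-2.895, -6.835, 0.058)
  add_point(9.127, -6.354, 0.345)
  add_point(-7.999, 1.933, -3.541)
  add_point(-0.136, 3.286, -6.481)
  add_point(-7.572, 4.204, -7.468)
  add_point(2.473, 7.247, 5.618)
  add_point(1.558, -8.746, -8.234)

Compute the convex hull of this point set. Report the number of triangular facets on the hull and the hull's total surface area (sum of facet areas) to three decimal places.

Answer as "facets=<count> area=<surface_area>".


13 of the 17 inputs are extreme points: [0, 1, 2, 3, 4, 5, 6, 8, 9, 11, 13, 14, 16].

Facet areas (half cross-product norm):
  f1: (p14, p8, p0) → 71.5012
  f2: (p14, p9, p0) → 61.1724
  f3: (p5, p9, p0) → 78.2388
  f4: (p4, p14, p8) → 73.6559
  f5: (p2, p8, p0) → 21.2868
  f6: (p2, p5, p0) → 48.8554
  f7: (p1, p5, p11) → 66.1163
  f8: (p1, p4, p11) → 51.8814
  f9: (p1, p4, p8) → 24.1311
  f10: (p1, p2, p8) → 12.9688
  f11: (p1, p2, p5) → 25.9904
  f12: (p6, p5, p11) → 75.6433
  f13: (p6, p5, p9) → 42.2207
  f14: (p13, p14, p9) → 44.8244
  f15: (p13, p4, p14) → 33.3735
  f16: (p16, p6, p9) → 6.1903
  f17: (p16, p13, p9) → 40.2161
  f18: (p16, p6, p11) → 12.0777
  f19: (p3, p13, p4) → 67.2670
  f20: (p3, p16, p13) → 54.8503
  f21: (p3, p4, p11) → 18.8689
  f22: (p3, p16, p11) → 10.4027
Σ area = 941.733

Euler: V−E+F = 13−33+22 = 2.

facets=22 area=941.733


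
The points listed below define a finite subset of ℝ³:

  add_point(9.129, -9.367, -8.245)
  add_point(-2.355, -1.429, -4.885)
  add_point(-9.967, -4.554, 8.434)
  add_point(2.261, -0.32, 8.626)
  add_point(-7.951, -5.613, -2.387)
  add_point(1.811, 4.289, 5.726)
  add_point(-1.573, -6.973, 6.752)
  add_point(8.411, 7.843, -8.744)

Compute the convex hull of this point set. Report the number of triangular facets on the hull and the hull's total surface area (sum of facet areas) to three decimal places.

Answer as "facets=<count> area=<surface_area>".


facets=12 area=846.875

Extreme-point indices: [0, 1, 2, 3, 4, 5, 6, 7] — 8 of 8 on the boundary.

Facet areas (half cross-product norm):
  f1: (p3, p7, p0) → 157.8480
  f2: (p4, p7, p2) → 114.1901
  f3: (p6, p3, p2) → 34.5572
  f4: (p6, p3, p0) → 73.4087
  f5: (p6, p4, p2) → 45.4342
  f6: (p6, p4, p0) → 99.0114
  f7: (p5, p7, p2) → 96.8869
  f8: (p5, p3, p2) → 34.7108
  f9: (p5, p3, p7) → 34.8659
  f10: (p1, p7, p0) → 100.9021
  f11: (p1, p4, p0) → 49.4893
  f12: (p1, p4, p7) → 5.5698
Σ area = 846.875

Euler: V−E+F = 8−18+12 = 2.


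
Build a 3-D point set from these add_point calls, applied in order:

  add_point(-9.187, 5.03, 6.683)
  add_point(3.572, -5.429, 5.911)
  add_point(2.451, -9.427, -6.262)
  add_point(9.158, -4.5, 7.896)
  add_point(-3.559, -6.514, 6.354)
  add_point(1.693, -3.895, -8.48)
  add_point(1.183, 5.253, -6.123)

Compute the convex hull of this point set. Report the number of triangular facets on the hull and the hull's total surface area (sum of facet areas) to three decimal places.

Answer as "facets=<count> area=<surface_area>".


Points on the hull: [0, 2, 3, 4, 5, 6] (6 of 7).

Triangle areas on the boundary:
  f1: (p6, p3, p0) → 147.2062
  f2: (p4, p3, p0) → 79.7925
  f3: (p4, p2, p0) → 84.4163
  f4: (p4, p2, p3) → 88.9564
  f5: (p5, p2, p0) → 60.9758
  f6: (p5, p6, p0) → 76.1398
  f7: (p5, p2, p3) → 49.1185
  f8: (p5, p6, p3) → 83.9141
Σ area = 670.520

Euler: V−E+F = 6−12+8 = 2.

facets=8 area=670.520


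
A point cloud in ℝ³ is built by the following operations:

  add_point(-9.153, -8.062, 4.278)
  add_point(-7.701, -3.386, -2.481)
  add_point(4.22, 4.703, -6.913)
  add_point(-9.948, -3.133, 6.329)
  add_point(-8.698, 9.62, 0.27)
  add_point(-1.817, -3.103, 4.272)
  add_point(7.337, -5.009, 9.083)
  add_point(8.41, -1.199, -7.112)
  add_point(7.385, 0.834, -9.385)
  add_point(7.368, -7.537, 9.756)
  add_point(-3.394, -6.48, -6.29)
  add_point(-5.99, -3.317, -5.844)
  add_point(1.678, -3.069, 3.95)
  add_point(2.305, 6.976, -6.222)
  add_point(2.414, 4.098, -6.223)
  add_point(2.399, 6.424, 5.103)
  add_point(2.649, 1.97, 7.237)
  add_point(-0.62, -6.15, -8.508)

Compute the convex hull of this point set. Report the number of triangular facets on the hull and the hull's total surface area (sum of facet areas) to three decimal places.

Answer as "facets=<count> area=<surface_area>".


Points on the hull: [0, 1, 2, 3, 4, 6, 7, 8, 9, 10, 11, 13, 15, 16, 17] (15 of 18).

Per-facet area ½‖(b−a)×(c−a)‖:
  f1: (p17, p9, p7) → 93.3920
  f2: (p15, p4, p3) → 84.1592
  f3: (p8, p17, p7) → 16.6753
  f4: (p8, p15, p7) → 24.9122
  f5: (p0, p9, p3) → 46.9938
  f6: (p0, p17, p9) → 129.9852
  f7: (p16, p9, p3) → 74.0020
  f8: (p16, p15, p3) → 32.5050
  f9: (p13, p15, p4) → 64.8803
  f10: (p13, p11, p4) → 79.5994
  f11: (p13, p11, p17) → 43.0688
  f12: (p13, p8, p17) → 45.7033
  f13: (p10, p11, p17) → 6.4128
  f14: (p10, p0, p17) → 8.3641
  f15: (p10, p0, p11) → 23.8832
  f16: (p1, p11, p4) → 24.6468
  f17: (p1, p0, p11) → 9.2182
  f18: (p1, p4, p3) → 58.7715
  f19: (p1, p0, p3) → 22.1635
  f20: (p6, p16, p9) → 6.0201
  f21: (p6, p16, p15) → 11.1998
  f22: (p6, p9, p7) → 19.2503
  f23: (p6, p15, p7) → 96.1256
  f24: (p2, p8, p15) → 26.9750
  f25: (p2, p13, p15) → 17.0022
  f26: (p2, p13, p8) → 1.9499
Σ area = 1067.859

Check V−E+F: 15 − 39 + 26 = 2.

facets=26 area=1067.859


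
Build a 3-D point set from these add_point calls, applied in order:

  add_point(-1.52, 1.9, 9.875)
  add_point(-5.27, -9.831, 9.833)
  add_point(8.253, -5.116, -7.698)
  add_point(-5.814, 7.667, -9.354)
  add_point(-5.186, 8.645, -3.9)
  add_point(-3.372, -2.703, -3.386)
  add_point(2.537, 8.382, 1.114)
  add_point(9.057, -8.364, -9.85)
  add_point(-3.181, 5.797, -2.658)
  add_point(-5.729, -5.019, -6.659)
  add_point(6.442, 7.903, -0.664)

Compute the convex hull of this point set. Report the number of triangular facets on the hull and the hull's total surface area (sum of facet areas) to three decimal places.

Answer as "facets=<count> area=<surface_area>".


Points on the hull: [0, 1, 3, 4, 6, 7, 9, 10] (8 of 11).

Facet areas (half cross-product norm):
  f1: (p0, p1, p7) → 146.0392
  f2: (p10, p7, p3) → 139.3529
  f3: (p10, p0, p7) → 136.4773
  f4: (p9, p7, p3) → 98.9157
  f5: (p9, p1, p3) → 98.1620
  f6: (p9, p1, p7) → 132.2867
  f7: (p4, p10, p3) → 31.4663
  f8: (p4, p1, p3) → 57.5687
  f9: (p4, p0, p1) → 91.5447
  f10: (p6, p10, p0) → 20.7301
  f11: (p6, p4, p0) → 53.0810
  f12: (p6, p4, p10) → 16.7706
Σ area = 1022.395

Check V−E+F: 8 − 18 + 12 = 2.

facets=12 area=1022.395


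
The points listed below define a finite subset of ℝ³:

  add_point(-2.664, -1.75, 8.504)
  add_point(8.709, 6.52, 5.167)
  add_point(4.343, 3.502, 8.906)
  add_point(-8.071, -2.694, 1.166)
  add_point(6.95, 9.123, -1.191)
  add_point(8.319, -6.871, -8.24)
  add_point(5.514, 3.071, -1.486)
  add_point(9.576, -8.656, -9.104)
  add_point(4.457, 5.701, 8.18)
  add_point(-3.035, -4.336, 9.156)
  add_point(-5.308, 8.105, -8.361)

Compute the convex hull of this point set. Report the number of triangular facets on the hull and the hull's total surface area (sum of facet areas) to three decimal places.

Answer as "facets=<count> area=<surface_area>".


Hull vertices (9/11): indices [0, 1, 2, 3, 4, 7, 8, 9, 10].

Facet areas (half cross-product norm):
  f1: (p9, p7, p3) → 101.6145
  f2: (p10, p7, p3) → 150.4337
  f3: (p10, p4, p7) → 138.1528
  f4: (p8, p10, p4) → 71.3010
  f5: (p1, p4, p7) → 69.6297
  f6: (p1, p8, p4) → 17.3846
  f7: (p0, p10, p3) → 63.3458
  f8: (p0, p8, p10) → 97.0901
  f9: (p0, p9, p3) → 12.3359
  f10: (p2, p1, p8) → 5.6918
  f11: (p2, p0, p9) → 8.7136
  f12: (p2, p0, p8) → 8.1813
  f13: (p2, p9, p7) → 117.4648
  f14: (p2, p1, p7) → 67.4446
Σ area = 928.784

Euler characteristic 9−21+14 = 2 ✓

facets=14 area=928.784


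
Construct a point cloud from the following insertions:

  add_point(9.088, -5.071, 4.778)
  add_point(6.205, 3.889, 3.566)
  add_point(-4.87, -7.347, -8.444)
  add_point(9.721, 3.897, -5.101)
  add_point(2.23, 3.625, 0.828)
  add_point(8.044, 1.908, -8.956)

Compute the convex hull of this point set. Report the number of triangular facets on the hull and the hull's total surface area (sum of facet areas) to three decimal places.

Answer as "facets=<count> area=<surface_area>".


Extreme-point indices: [0, 1, 2, 3, 4, 5] — 6 of 6 on the boundary.

Area of each hull facet:
  f1: (p5, p0, p2) → 119.2324
  f2: (p5, p0, p3) → 29.5427
  f3: (p4, p0, p2) → 94.0706
  f4: (p4, p5, p2) → 85.6647
  f5: (p4, p5, p3) → 21.6827
  f6: (p1, p0, p3) → 44.3801
  f7: (p1, p4, p3) → 22.0739
  f8: (p1, p4, p0) → 22.0817
Σ area = 438.729

Euler characteristic 6−12+8 = 2 ✓

facets=8 area=438.729


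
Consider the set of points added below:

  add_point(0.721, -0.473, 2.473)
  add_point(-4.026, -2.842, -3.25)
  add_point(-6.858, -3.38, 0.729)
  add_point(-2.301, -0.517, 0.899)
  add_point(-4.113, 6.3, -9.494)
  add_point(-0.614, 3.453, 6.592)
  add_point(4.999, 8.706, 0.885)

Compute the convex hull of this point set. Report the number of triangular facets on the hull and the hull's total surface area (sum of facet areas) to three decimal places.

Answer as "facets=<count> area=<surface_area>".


Points on the hull: [0, 1, 2, 4, 5, 6] (6 of 7).

Per-facet area ½‖(b−a)×(c−a)‖:
  f1: (p5, p4, p2) → 77.7100
  f2: (p5, p4, p6) → 67.0748
  f3: (p1, p4, p2) → 22.8467
  f4: (p1, p4, p6) → 74.4799
  f5: (p0, p5, p6) → 27.4951
  f6: (p0, p1, p6) → 36.4432
  f7: (p0, p5, p2) → 23.8904
  f8: (p0, p1, p2) → 18.7441
Σ area = 348.684

Euler: V−E+F = 6−12+8 = 2.

facets=8 area=348.684


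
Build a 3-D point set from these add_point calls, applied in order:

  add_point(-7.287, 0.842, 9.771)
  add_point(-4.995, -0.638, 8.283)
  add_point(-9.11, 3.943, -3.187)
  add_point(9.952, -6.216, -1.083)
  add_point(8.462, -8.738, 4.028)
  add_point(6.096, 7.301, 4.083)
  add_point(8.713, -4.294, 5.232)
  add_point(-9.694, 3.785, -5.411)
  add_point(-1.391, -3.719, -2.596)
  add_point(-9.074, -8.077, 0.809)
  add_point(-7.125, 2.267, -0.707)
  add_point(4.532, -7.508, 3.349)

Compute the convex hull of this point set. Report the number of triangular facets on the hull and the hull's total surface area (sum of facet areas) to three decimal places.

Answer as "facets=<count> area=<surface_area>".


facets=14 area=818.143

Points on the hull: [0, 2, 3, 4, 5, 6, 7, 8, 9] (9 of 12).

Facet areas (half cross-product norm):
  f1: (p5, p3, p7) → 139.3092
  f2: (p9, p0, p7) → 82.0352
  f3: (p2, p5, p7) → 15.1217
  f4: (p2, p0, p7) → 4.9179
  f5: (p2, p0, p5) → 101.2166
  f6: (p6, p5, p3) → 39.0486
  f7: (p6, p0, p5) → 92.1316
  f8: (p8, p3, p7) → 33.6871
  f9: (p8, p9, p7) → 53.5535
  f10: (p8, p9, p3) → 42.5346
  f11: (p4, p9, p0) → 110.6301
  f12: (p4, p6, p0) → 38.2515
  f13: (p4, p9, p3) → 52.3979
  f14: (p4, p6, p3) → 13.3077
Σ area = 818.143

Check V−E+F: 9 − 21 + 14 = 2.


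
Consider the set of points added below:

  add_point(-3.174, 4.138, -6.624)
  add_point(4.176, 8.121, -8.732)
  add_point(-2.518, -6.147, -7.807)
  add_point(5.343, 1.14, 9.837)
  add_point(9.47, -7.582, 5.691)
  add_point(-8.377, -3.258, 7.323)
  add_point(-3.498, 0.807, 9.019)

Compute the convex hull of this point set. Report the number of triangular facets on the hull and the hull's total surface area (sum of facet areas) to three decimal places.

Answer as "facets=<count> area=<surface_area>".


7 of the 7 inputs are extreme points: [0, 1, 2, 3, 4, 5, 6].

Triangle areas on the boundary:
  f1: (p3, p4, p5) → 76.6986
  f2: (p3, p1, p4) → 104.1976
  f3: (p2, p4, p5) → 134.3635
  f4: (p2, p1, p4) → 140.9848
  f5: (p6, p3, p5) → 18.0703
  f6: (p6, p3, p1) → 87.5180
  f7: (p0, p2, p5) → 81.5146
  f8: (p0, p2, p1) → 41.4321
  f9: (p0, p6, p5) → 52.2643
  f10: (p0, p6, p1) → 64.5313
Σ area = 801.575

Euler characteristic 7−15+10 = 2 ✓

facets=10 area=801.575


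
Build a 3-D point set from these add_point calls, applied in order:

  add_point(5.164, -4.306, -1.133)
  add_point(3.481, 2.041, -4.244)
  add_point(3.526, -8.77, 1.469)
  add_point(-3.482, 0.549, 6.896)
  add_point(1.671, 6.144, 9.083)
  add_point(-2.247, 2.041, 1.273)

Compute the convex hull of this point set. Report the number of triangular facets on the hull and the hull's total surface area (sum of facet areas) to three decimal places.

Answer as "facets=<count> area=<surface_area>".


facets=8 area=292.570

Extreme-point indices: [0, 1, 2, 3, 4, 5] — 6 of 6 on the boundary.

Per-facet area ½‖(b−a)×(c−a)‖:
  f1: (p1, p4, p0) → 50.7089
  f2: (p2, p4, p3) → 48.9465
  f3: (p2, p4, p0) → 40.0859
  f4: (p2, p1, p0) → 10.2154
  f5: (p5, p2, p3) → 36.0970
  f6: (p5, p2, p1) → 46.0418
  f7: (p5, p4, p3) → 23.5039
  f8: (p5, p1, p4) → 36.9704
Σ area = 292.570

Euler: V−E+F = 6−12+8 = 2.


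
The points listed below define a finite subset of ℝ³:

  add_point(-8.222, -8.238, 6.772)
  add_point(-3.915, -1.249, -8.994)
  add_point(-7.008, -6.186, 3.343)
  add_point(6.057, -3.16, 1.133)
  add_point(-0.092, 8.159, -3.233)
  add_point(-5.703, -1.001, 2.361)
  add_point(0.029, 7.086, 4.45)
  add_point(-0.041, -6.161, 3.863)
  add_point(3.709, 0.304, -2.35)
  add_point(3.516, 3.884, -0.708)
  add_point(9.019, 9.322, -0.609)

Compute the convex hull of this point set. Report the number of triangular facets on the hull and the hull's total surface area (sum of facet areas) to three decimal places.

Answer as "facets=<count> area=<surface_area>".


Extreme-point indices: [0, 1, 3, 4, 5, 6, 7, 8, 10] — 9 of 11 on the boundary.

Area of each hull facet:
  f1: (p6, p3, p10) → 60.5402
  f2: (p8, p1, p10) → 43.0655
  f3: (p8, p3, p10) → 28.1735
  f4: (p8, p3, p1) → 21.3967
  f5: (p5, p6, p0) → 31.4577
  f6: (p5, p1, p0) → 43.4369
  f7: (p7, p6, p0) → 57.7037
  f8: (p7, p6, p3) → 44.5649
  f9: (p7, p1, p0) → 63.3277
  f10: (p7, p3, p1) → 50.6943
  f11: (p4, p5, p1) → 59.8113
  f12: (p4, p5, p6) → 39.0898
  f13: (p4, p1, p10) → 46.7198
  f14: (p4, p6, p10) → 35.6793
Σ area = 625.661

Euler characteristic 9−21+14 = 2 ✓

facets=14 area=625.661


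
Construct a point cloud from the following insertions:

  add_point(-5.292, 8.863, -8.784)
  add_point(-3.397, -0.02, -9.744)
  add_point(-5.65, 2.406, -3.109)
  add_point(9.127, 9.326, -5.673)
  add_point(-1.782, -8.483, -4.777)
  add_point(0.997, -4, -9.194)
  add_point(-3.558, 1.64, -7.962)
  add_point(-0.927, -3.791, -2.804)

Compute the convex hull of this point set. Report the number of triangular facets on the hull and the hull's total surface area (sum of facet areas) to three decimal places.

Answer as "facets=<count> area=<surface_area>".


Points on the hull: [0, 1, 2, 3, 4, 5, 7] (7 of 8).

Per-facet area ½‖(b−a)×(c−a)‖:
  f1: (p1, p4, p2) → 36.6090
  f2: (p0, p3, p2) → 63.3102
  f3: (p0, p1, p2) → 29.7939
  f4: (p0, p1, p3) → 66.6332
  f5: (p7, p3, p2) → 63.0587
  f6: (p7, p4, p2) → 15.9887
  f7: (p7, p4, p3) → 28.8858
  f8: (p5, p4, p3) → 43.7617
  f9: (p5, p1, p3) → 47.0146
  f10: (p5, p1, p4) → 20.0803
Σ area = 415.136

Euler characteristic 7−15+10 = 2 ✓

facets=10 area=415.136


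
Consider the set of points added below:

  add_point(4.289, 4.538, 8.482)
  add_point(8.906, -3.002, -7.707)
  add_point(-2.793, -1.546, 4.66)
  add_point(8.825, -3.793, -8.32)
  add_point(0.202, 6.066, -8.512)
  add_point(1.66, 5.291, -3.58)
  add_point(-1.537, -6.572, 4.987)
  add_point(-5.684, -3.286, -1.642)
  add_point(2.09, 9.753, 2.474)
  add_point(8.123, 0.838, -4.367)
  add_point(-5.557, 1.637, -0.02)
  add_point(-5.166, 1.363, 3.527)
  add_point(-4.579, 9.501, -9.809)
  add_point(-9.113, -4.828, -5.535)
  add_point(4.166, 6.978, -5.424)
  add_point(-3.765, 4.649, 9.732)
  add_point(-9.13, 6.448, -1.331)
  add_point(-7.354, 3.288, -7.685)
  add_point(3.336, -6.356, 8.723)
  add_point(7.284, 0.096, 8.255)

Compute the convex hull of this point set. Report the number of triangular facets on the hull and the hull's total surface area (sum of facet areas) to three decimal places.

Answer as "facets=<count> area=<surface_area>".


Points on the hull: [0, 1, 3, 6, 8, 9, 12, 13, 14, 15, 16, 17, 18, 19] (14 of 20).

Per-facet area ½‖(b−a)×(c−a)‖:
  f1: (p12, p8, p16) → 60.3798
  f2: (p15, p8, p16) → 59.3260
  f3: (p15, p13, p16) → 73.6190
  f4: (p15, p13, p6) → 80.7326
  f5: (p3, p13, p6) → 106.7721
  f6: (p3, p12, p13) → 131.3736
  f7: (p14, p12, p8) → 43.3098
  f8: (p14, p3, p1) → 3.4970
  f9: (p14, p3, p12) → 54.4607
  f10: (p17, p13, p16) → 31.0616
  f11: (p17, p12, p16) → 26.0659
  f12: (p17, p12, p13) → 6.2136
  f13: (p19, p3, p1) → 5.5374
  f14: (p0, p15, p8) → 33.2052
  f15: (p0, p19, p8) → 16.9782
  f16: (p0, p19, p15) → 17.9615
  f17: (p9, p14, p1) → 15.0718
  f18: (p9, p19, p1) → 25.7884
  f19: (p9, p14, p8) → 30.6860
  f20: (p9, p19, p8) → 68.7939
  f21: (p18, p15, p6) → 37.7630
  f22: (p18, p19, p15) → 45.0121
  f23: (p18, p3, p6) → 52.5063
  f24: (p18, p19, p3) → 64.5317
Σ area = 1090.647

Euler characteristic 14−36+24 = 2 ✓

facets=24 area=1090.647


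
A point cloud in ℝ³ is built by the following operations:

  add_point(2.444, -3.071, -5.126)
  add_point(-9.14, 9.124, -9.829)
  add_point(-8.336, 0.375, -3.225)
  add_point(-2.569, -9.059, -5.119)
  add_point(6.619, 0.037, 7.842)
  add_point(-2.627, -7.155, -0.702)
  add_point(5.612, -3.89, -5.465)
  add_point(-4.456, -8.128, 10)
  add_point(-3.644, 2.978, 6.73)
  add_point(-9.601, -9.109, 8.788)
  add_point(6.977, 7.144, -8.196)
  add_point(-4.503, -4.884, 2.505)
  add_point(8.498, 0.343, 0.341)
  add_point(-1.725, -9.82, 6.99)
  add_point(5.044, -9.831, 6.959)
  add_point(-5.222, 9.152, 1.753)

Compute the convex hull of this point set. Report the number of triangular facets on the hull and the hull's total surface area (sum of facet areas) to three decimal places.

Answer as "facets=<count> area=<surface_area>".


facets=22 area=1222.584

Hull vertices (13/16): indices [1, 2, 3, 4, 6, 7, 8, 9, 10, 12, 13, 14, 15].

Facet areas (half cross-product norm):
  f1: (p15, p1, p9) → 118.3685
  f2: (p2, p1, p9) → 24.8873
  f3: (p2, p3, p9) → 80.8557
  f4: (p2, p3, p1) → 49.0601
  f5: (p10, p3, p1) → 144.1253
  f6: (p10, p15, p1) → 90.9564
  f7: (p10, p4, p12) → 28.5993
  f8: (p10, p4, p15) → 117.3984
  f9: (p8, p15, p9) → 40.1657
  f10: (p8, p4, p15) → 38.5411
  f11: (p7, p8, p9) → 30.6985
  f12: (p7, p8, p4) → 60.6978
  f13: (p14, p4, p12) → 38.8159
  f14: (p14, p7, p4) → 50.7065
  f15: (p14, p7, p9) → 16.3206
  f16: (p6, p10, p12) → 40.7684
  f17: (p6, p10, p3) → 43.3268
  f18: (p6, p14, p12) → 48.3062
  f19: (p6, p14, p3) → 63.7197
  f20: (p13, p3, p9) → 48.7748
  f21: (p13, p14, p9) → 6.4144
  f22: (p13, p14, p3) → 41.0766
Σ area = 1222.584

Euler: V−E+F = 13−33+22 = 2.


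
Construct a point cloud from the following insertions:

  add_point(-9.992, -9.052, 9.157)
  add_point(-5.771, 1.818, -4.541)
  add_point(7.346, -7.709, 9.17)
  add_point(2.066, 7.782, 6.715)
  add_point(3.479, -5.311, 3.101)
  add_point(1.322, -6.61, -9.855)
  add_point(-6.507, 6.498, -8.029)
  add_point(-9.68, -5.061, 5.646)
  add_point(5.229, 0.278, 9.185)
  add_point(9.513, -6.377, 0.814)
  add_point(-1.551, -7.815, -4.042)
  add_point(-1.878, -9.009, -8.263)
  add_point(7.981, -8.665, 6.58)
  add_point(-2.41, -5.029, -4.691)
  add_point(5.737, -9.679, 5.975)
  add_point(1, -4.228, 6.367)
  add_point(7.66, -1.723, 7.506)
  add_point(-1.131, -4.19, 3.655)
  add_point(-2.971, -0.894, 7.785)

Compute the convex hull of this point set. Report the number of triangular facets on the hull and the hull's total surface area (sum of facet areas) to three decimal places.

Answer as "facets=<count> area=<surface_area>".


Extreme-point indices: [0, 2, 3, 5, 6, 7, 8, 9, 11, 12, 14, 16] — 12 of 19 on the boundary.

Facet areas (half cross-product norm):
  f1: (p6, p3, p9) → 144.3487
  f2: (p6, p5, p9) → 101.3176
  f3: (p7, p3, p0) → 38.7381
  f4: (p7, p6, p3) → 133.4815
  f5: (p16, p3, p9) → 39.0896
  f6: (p16, p2, p9) → 24.7166
  f7: (p14, p2, p0) → 32.0474
  f8: (p8, p16, p3) → 12.0173
  f9: (p8, p16, p2) → 10.2694
  f10: (p8, p3, p0) → 75.1759
  f11: (p8, p2, p0) → 70.6610
  f12: (p11, p5, p9) → 28.5379
  f13: (p11, p14, p9) → 53.2068
  f14: (p11, p14, p0) → 124.2468
  f15: (p11, p6, p5) → 33.0497
  f16: (p11, p7, p0) → 39.9742
  f17: (p11, p7, p6) → 123.0713
  f18: (p12, p2, p9) → 5.9042
  f19: (p12, p14, p9) → 8.0214
  f20: (p12, p14, p2) → 3.5484
Σ area = 1101.424

Euler characteristic 12−30+20 = 2 ✓

facets=20 area=1101.424


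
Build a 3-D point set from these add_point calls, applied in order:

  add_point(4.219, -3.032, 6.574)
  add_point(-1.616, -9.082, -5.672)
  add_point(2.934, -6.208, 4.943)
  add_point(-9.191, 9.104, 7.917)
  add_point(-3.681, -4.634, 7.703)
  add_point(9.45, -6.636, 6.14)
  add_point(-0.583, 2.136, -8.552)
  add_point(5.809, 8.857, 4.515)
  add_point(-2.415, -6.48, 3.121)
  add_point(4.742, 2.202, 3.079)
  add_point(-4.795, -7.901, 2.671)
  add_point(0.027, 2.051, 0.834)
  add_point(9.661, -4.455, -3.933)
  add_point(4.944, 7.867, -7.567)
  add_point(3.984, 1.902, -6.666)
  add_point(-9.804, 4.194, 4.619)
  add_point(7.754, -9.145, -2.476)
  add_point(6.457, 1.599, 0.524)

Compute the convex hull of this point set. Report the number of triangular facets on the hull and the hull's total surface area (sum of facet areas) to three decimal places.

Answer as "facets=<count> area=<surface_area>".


facets=18 area=1102.938

Points on the hull: [1, 3, 4, 5, 6, 7, 10, 12, 13, 15, 16] (11 of 18).

Per-facet area ½‖(b−a)×(c−a)‖:
  f1: (p5, p16, p12) → 24.0261
  f2: (p13, p6, p12) → 50.9313
  f3: (p1, p6, p15) → 93.4471
  f4: (p1, p16, p12) → 25.2668
  f5: (p1, p6, p12) → 65.3260
  f6: (p3, p6, p15) → 41.8243
  f7: (p3, p13, p6) → 79.4942
  f8: (p7, p5, p12) → 78.6725
  f9: (p7, p13, p12) → 81.2130
  f10: (p7, p3, p5) → 120.1688
  f11: (p7, p3, p13) → 92.3941
  f12: (p4, p3, p15) → 29.8002
  f13: (p4, p3, p5) → 85.3818
  f14: (p10, p1, p15) → 54.8844
  f15: (p10, p4, p15) → 33.9476
  f16: (p10, p1, p16) → 44.5518
  f17: (p10, p4, p5) → 40.8056
  f18: (p10, p5, p16) → 60.8024
Σ area = 1102.938

Euler characteristic 11−27+18 = 2 ✓


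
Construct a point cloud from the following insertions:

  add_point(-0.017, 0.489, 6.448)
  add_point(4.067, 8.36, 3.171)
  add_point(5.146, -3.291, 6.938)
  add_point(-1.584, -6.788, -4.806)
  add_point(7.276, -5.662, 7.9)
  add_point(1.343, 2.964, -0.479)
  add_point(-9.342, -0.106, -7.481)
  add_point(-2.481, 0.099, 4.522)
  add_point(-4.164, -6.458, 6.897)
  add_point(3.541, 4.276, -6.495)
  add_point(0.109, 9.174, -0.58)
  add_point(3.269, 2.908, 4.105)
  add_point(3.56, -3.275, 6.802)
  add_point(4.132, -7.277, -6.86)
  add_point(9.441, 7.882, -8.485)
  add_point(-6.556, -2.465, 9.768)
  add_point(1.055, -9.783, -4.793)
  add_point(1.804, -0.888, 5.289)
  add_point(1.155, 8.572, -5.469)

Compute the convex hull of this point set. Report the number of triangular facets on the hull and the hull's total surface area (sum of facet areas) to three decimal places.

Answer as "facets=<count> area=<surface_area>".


facets=16 area=1041.743

10 of the 19 inputs are extreme points: [1, 4, 6, 8, 10, 13, 14, 15, 16, 18].

Facet areas (half cross-product norm):
  f1: (p13, p14, p6) → 121.8197
  f2: (p13, p16, p6) → 32.3220
  f3: (p13, p4, p14) → 122.2077
  f4: (p13, p4, p16) → 32.9010
  f5: (p10, p15, p6) → 116.2911
  f6: (p8, p16, p6) → 91.5588
  f7: (p8, p15, p6) → 45.2190
  f8: (p8, p4, p16) → 72.6774
  f9: (p8, p4, p15) → 29.6196
  f10: (p18, p14, p6) → 47.9965
  f11: (p18, p10, p6) → 34.6047
  f12: (p18, p10, p14) → 18.8153
  f13: (p1, p4, p14) → 95.9848
  f14: (p1, p10, p14) → 33.6456
  f15: (p1, p4, p15) → 100.6835
  f16: (p1, p10, p15) → 45.3965
Σ area = 1041.743

Check V−E+F: 10 − 24 + 16 = 2.


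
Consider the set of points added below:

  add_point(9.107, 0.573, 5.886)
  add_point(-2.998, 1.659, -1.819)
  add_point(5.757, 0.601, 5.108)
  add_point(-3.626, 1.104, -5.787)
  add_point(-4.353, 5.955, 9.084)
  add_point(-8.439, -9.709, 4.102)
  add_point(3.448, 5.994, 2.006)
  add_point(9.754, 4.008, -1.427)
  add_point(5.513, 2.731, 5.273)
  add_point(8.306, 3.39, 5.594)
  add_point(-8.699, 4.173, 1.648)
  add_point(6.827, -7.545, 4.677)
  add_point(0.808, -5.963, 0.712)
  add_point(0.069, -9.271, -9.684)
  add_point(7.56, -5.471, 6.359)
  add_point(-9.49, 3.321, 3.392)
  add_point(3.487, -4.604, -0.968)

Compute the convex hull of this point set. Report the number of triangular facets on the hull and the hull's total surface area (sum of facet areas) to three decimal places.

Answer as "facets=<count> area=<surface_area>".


Points on the hull: [0, 3, 4, 5, 6, 7, 9, 10, 11, 13, 14, 15] (12 of 17).

Area of each hull facet:
  f1: (p4, p5, p15) → 51.5888
  f2: (p3, p13, p7) → 83.9246
  f3: (p10, p4, p15) → 8.3012
  f4: (p10, p5, p15) → 12.4548
  f5: (p10, p13, p5) → 112.6830
  f6: (p10, p3, p13) → 38.7705
  f7: (p6, p3, p7) → 43.0350
  f8: (p6, p10, p3) → 51.9768
  f9: (p6, p10, p4) → 45.3735
  f10: (p14, p4, p5) → 122.0615
  f11: (p11, p13, p5) → 108.8782
  f12: (p11, p14, p5) → 19.6748
  f13: (p11, p13, p7) → 104.1667
  f14: (p11, p14, p7) → 16.7627
  f15: (p9, p6, p7) → 21.4984
  f16: (p9, p6, p4) → 34.0792
  f17: (p0, p14, p4) → 46.1592
  f18: (p0, p9, p4) → 17.9126
  f19: (p0, p14, p7) → 21.9986
  f20: (p0, p9, p7) → 10.5066
Σ area = 971.807

Euler characteristic 12−30+20 = 2 ✓

facets=20 area=971.807


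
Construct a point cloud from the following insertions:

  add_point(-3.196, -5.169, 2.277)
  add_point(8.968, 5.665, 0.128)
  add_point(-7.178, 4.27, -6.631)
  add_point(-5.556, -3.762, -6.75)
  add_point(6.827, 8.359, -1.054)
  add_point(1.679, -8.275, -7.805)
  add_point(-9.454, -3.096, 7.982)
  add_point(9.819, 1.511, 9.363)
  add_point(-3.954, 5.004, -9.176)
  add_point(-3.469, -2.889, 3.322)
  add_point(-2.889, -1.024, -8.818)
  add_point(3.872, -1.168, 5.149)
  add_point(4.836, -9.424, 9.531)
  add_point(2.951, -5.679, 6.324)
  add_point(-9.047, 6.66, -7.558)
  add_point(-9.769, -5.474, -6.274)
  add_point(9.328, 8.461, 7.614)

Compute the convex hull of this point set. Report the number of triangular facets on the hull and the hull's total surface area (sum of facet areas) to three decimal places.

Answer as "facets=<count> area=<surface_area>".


facets=18 area=1233.180

Extreme-point indices: [1, 4, 5, 6, 7, 8, 10, 12, 14, 15, 16] — 11 of 17 on the boundary.

Triangle areas on the boundary:
  f1: (p6, p12, p15) → 113.3723
  f2: (p6, p12, p7) → 94.3674
  f3: (p5, p12, p15) → 104.7373
  f4: (p5, p12, p7) → 106.1102
  f5: (p14, p8, p15) → 33.4311
  f6: (p14, p6, p15) → 88.1865
  f7: (p10, p8, p15) → 24.2443
  f8: (p10, p5, p15) → 36.9796
  f9: (p10, p5, p8) → 10.0649
  f10: (p1, p5, p7) → 88.8641
  f11: (p16, p6, p7) → 70.6324
  f12: (p16, p14, p6) → 192.3241
  f13: (p16, p1, p7) → 28.5655
  f14: (p4, p5, p8) → 99.8347
  f15: (p4, p1, p5) → 31.4286
  f16: (p4, p16, p1) → 14.5151
  f17: (p4, p14, p8) → 34.4372
  f18: (p4, p16, p14) → 61.0850
Σ area = 1233.180

Euler characteristic 11−27+18 = 2 ✓


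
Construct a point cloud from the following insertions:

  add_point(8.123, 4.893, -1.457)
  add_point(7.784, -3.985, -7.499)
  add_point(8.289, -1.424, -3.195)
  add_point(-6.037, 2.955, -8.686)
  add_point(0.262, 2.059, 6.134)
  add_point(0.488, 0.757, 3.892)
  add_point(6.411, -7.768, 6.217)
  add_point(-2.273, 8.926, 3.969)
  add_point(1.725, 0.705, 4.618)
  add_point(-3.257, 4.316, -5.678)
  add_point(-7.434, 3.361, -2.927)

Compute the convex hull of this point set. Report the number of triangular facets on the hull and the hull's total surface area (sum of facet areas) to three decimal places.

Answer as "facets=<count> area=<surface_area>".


Points on the hull: [0, 1, 2, 3, 4, 6, 7, 9, 10] (9 of 11).

Per-facet area ½‖(b−a)×(c−a)‖:
  f1: (p3, p7, p10) → 25.0090
  f2: (p3, p6, p10) → 57.5621
  f3: (p4, p7, p10) → 38.8056
  f4: (p4, p6, p10) → 62.2809
  f5: (p0, p6, p2) → 35.8377
  f6: (p0, p4, p7) → 42.3422
  f7: (p0, p4, p6) → 64.6787
  f8: (p1, p6, p2) → 26.5056
  f9: (p1, p3, p6) → 110.2316
  f10: (p1, p0, p2) → 11.5390
  f11: (p1, p0, p3) → 79.5271
  f12: (p9, p3, p7) → 13.2429
  f13: (p9, p0, p7) → 59.2528
  f14: (p9, p0, p3) → 13.3692
Σ area = 640.184

Check V−E+F: 9 − 21 + 14 = 2.

facets=14 area=640.184


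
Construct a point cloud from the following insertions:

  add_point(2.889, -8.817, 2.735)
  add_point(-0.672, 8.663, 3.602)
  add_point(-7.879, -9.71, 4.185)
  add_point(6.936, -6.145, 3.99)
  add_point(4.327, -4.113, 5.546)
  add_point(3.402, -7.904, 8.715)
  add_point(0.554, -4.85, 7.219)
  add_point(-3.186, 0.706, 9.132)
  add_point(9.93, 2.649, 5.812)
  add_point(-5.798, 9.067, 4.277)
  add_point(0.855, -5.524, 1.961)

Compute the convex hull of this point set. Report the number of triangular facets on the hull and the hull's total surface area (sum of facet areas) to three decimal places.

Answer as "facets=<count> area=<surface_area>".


9 of the 11 inputs are extreme points: [0, 1, 2, 3, 5, 7, 8, 9, 10].

Facet areas (half cross-product norm):
  f1: (p7, p9, p2) → 56.9289
  f2: (p7, p9, p8) → 68.4382
  f3: (p5, p7, p2) → 60.2984
  f4: (p5, p7, p8) → 65.0788
  f5: (p10, p9, p2) → 80.4982
  f6: (p1, p9, p8) → 16.3617
  f7: (p1, p10, p8) → 74.2898
  f8: (p1, p10, p9) → 36.5142
  f9: (p3, p5, p8) → 27.8081
  f10: (p3, p10, p8) → 29.3560
  f11: (p0, p10, p2) → 19.5797
  f12: (p0, p3, p10) → 9.8841
  f13: (p0, p5, p2) → 33.0720
  f14: (p0, p3, p5) → 13.9674
Σ area = 592.076

Euler characteristic 9−21+14 = 2 ✓

facets=14 area=592.076


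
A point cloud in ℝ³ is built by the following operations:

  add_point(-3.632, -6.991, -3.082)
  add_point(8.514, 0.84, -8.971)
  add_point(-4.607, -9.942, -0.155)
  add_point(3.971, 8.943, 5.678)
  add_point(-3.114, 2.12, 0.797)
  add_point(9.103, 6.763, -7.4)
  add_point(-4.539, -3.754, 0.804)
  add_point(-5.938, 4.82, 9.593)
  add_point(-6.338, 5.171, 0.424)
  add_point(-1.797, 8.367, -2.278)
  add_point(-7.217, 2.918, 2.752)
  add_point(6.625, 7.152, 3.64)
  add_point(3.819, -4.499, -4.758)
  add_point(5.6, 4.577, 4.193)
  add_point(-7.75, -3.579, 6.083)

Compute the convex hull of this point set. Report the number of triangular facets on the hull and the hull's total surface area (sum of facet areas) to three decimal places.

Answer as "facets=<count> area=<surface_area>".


facets=22 area=820.244

Extreme-point indices: [0, 1, 2, 3, 5, 7, 8, 9, 10, 11, 12, 13, 14] — 13 of 15 on the boundary.

Triangle areas on the boundary:
  f1: (p13, p2, p14) → 74.4410
  f2: (p7, p13, p14) → 59.1300
  f3: (p7, p13, p3) → 27.8675
  f4: (p11, p3, p5) → 15.4911
  f5: (p11, p13, p3) → 5.3495
  f6: (p11, p1, p5) → 33.6398
  f7: (p11, p1, p13) → 19.7676
  f8: (p10, p7, p14) → 25.9543
  f9: (p10, p7, p8) → 10.9081
  f10: (p10, p2, p14) → 33.2709
  f11: (p10, p0, p2) → 25.3428
  f12: (p10, p0, p8) → 20.0217
  f13: (p12, p13, p2) → 70.0741
  f14: (p12, p1, p13) → 52.3198
  f15: (p12, p0, p2) → 14.0985
  f16: (p12, p1, p0) → 18.3319
  f17: (p9, p0, p8) → 39.0389
  f18: (p9, p1, p0) → 99.2770
  f19: (p9, p1, p5) → 36.9812
  f20: (p9, p3, p5) → 58.8532
  f21: (p9, p7, p3) → 54.4088
  f22: (p9, p7, p8) → 25.6761
Σ area = 820.244

Euler: V−E+F = 13−33+22 = 2.


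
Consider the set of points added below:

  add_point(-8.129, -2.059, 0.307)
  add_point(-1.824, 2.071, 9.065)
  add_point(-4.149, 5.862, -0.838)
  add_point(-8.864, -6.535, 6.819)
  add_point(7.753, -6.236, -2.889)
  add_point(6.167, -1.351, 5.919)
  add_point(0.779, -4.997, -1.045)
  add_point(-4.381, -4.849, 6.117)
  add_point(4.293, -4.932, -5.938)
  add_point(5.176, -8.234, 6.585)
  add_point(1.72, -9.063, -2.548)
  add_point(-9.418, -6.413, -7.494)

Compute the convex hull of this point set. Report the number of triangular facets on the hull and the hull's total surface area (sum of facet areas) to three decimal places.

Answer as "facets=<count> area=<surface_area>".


facets=16 area=764.984

Hull vertices (10/12): indices [0, 1, 2, 3, 4, 5, 8, 9, 10, 11].

Area of each hull facet:
  f1: (p3, p1, p2) → 61.4968
  f2: (p8, p2, p11) → 90.4774
  f3: (p8, p2, p4) → 32.1759
  f4: (p10, p3, p11) → 80.5315
  f5: (p10, p8, p11) → 36.9819
  f6: (p10, p8, p4) → 13.7972
  f7: (p9, p3, p1) → 68.4420
  f8: (p9, p10, p4) → 31.1096
  f9: (p9, p10, p3) → 65.5586
  f10: (p0, p2, p11) → 37.3084
  f11: (p0, p3, p11) → 32.4398
  f12: (p0, p3, p2) → 27.0686
  f13: (p5, p9, p4) → 33.1198
  f14: (p5, p9, p1) → 31.5730
  f15: (p5, p2, p4) → 72.7253
  f16: (p5, p1, p2) → 50.1783
Σ area = 764.984

Euler characteristic 10−24+16 = 2 ✓


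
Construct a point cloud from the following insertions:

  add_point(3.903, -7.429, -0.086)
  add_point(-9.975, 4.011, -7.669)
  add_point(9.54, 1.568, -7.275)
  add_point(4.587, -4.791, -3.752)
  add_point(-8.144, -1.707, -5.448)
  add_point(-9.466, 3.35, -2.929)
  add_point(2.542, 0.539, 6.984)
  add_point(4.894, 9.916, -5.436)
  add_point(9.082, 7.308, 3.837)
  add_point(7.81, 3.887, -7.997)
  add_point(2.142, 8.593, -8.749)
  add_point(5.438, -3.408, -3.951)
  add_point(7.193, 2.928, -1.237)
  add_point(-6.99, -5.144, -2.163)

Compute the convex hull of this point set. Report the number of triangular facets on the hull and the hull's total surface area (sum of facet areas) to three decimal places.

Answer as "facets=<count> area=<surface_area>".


Extreme-point indices: [0, 1, 2, 3, 4, 5, 6, 7, 8, 9, 10, 13] — 12 of 14 on the boundary.

Per-facet area ½‖(b−a)×(c−a)‖:
  f1: (p4, p2, p1) → 57.6628
  f2: (p10, p7, p1) → 23.1653
  f3: (p5, p7, p1) → 38.2143
  f4: (p8, p7, p2) → 49.6460
  f5: (p8, p0, p2) → 78.7418
  f6: (p8, p6, p0) → 52.0573
  f7: (p8, p5, p6) → 77.2300
  f8: (p8, p5, p7) → 83.3820
  f9: (p3, p0, p2) → 11.4071
  f10: (p3, p4, p2) → 54.9914
  f11: (p13, p6, p0) → 60.0985
  f12: (p13, p3, p0) → 25.6739
  f13: (p13, p3, p4) → 28.3879
  f14: (p13, p5, p6) → 63.2439
  f15: (p13, p4, p1) → 5.8381
  f16: (p13, p5, p1) → 20.7150
  f17: (p9, p7, p2) → 6.3658
  f18: (p9, p10, p7) → 15.5921
  f19: (p9, p2, p1) → 21.5863
  f20: (p9, p10, p1) → 42.1979
Σ area = 816.197

Check V−E+F: 12 − 30 + 20 = 2.

facets=20 area=816.197


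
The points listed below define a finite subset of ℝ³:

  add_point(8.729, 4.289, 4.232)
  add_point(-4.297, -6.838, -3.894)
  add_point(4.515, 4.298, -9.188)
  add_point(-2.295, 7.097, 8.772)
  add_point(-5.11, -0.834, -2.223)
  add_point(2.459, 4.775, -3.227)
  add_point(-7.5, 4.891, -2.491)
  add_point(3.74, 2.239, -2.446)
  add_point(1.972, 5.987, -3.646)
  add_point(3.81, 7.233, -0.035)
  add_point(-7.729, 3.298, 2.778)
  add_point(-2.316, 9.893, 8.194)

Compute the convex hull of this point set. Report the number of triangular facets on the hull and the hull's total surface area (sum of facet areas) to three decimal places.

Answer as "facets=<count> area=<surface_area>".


Points on the hull: [0, 1, 2, 3, 6, 9, 10, 11] (8 of 12).

Area of each hull facet:
  f1: (p2, p1, p0) → 105.2236
  f2: (p9, p2, p0) → 31.6929
  f3: (p3, p1, p10) → 47.7572
  f4: (p3, p1, p0) → 109.8206
  f5: (p6, p1, p10) → 33.2988
  f6: (p6, p2, p1) → 79.6694
  f7: (p11, p9, p0) → 37.8423
  f8: (p11, p3, p0) → 17.2716
  f9: (p11, p9, p2) → 26.3934
  f10: (p11, p6, p2) → 88.5006
  f11: (p11, p3, p10) → 12.2643
  f12: (p11, p6, p10) → 26.5418
Σ area = 616.277

Euler: V−E+F = 8−18+12 = 2.

facets=12 area=616.277


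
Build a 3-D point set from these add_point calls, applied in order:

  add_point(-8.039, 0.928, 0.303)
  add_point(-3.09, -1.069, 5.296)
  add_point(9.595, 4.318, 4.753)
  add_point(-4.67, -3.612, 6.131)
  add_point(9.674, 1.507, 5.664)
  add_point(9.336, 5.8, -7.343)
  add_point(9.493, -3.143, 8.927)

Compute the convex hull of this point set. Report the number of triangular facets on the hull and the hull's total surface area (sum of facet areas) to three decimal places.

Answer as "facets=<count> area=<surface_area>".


Extreme-point indices: [0, 1, 2, 3, 4, 5, 6] — 7 of 7 on the boundary.

Facet areas (half cross-product norm):
  f1: (p5, p3, p0) → 79.4601
  f2: (p6, p5, p4) → 23.3310
  f3: (p6, p5, p3) → 132.3095
  f4: (p2, p5, p0) → 109.5472
  f5: (p2, p5, p4) → 16.3327
  f6: (p2, p6, p4) → 2.5155
  f7: (p1, p3, p0) → 11.3350
  f8: (p1, p2, p0) → 43.9562
  f9: (p1, p6, p3) → 19.7769
  f10: (p1, p2, p6) → 54.7515
Σ area = 493.316

Check V−E+F: 7 − 15 + 10 = 2.

facets=10 area=493.316


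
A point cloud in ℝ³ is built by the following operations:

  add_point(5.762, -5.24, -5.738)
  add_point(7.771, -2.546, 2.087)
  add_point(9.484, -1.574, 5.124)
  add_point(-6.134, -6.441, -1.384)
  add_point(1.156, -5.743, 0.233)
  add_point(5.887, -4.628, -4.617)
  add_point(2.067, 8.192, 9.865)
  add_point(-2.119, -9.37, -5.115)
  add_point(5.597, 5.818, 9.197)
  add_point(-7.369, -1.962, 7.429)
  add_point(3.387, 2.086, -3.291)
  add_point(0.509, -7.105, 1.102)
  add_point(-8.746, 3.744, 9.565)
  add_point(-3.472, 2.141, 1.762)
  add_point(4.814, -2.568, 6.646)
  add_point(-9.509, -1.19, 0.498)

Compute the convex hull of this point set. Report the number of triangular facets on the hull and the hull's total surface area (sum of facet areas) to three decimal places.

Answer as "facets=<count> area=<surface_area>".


facets=22 area=780.460

13 of the 16 inputs are extreme points: [0, 2, 3, 6, 7, 8, 9, 10, 11, 12, 13, 14, 15].

Area of each hull facet:
  f1: (p10, p0, p2) → 43.2939
  f2: (p12, p9, p15) → 22.4762
  f3: (p14, p12, p9) → 36.5701
  f4: (p13, p10, p6) → 49.0898
  f5: (p13, p12, p6) → 50.5567
  f6: (p13, p10, p15) → 24.2534
  f7: (p13, p12, p15) → 32.4352
  f8: (p8, p14, p2) → 21.6746
  f9: (p8, p10, p2) → 50.5184
  f10: (p8, p10, p6) → 28.0724
  f11: (p8, p12, p6) → 21.1264
  f12: (p8, p14, p12) → 62.2685
  f13: (p7, p10, p15) → 72.8533
  f14: (p7, p10, p0) → 35.6881
  f15: (p11, p14, p9) → 45.7690
  f16: (p11, p7, p9) → 37.4123
  f17: (p11, p14, p2) → 19.3170
  f18: (p11, p0, p2) → 47.4757
  f19: (p11, p7, p0) → 28.9241
  f20: (p3, p9, p15) → 23.7633
  f21: (p3, p7, p15) → 9.3403
  f22: (p3, p7, p9) → 17.5813
Σ area = 780.460

Euler characteristic 13−33+22 = 2 ✓
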